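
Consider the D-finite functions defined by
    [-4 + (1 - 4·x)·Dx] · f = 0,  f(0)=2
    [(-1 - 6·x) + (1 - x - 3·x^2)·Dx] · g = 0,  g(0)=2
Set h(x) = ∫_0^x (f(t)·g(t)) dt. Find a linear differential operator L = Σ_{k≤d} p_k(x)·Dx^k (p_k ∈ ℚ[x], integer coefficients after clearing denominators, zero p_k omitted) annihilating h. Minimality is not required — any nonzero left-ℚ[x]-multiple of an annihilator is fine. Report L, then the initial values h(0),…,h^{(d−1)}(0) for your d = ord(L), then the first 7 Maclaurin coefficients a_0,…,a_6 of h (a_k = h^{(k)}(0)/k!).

f: a_k = 2, 8, 32, 128, 512, 2048, 8192, …
g: a_k = 2, 2, 8, 14, 38, 80, 194, …
h₀=f·g: eliminate ⇒ L₀, order ≤ 1·1.
∫: right-multiply L₀ by Dx.
L = (-5 + 2·x + 36·x^2)·Dx + (1 - 5·x + x^2 + 12·x^3)·Dx^2  (order 2).
h: a_k = 0, 4, 10, 32, 103, 1724/5, 1176, …
ICs: h(0) = 0, h′(0) = 4.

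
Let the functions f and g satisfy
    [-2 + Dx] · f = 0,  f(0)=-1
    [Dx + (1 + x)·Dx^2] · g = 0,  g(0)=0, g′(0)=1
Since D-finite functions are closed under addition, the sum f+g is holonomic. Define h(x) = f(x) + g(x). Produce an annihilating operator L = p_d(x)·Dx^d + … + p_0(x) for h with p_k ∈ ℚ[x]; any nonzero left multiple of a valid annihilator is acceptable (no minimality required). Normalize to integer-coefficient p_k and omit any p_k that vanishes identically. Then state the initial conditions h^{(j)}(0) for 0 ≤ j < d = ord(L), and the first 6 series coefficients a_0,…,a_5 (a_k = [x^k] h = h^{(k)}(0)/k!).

L = (-8 - 4·x)·Dx + (-2 - 8·x - 4·x^2)·Dx^2 + (3 + 5·x + 2·x^2)·Dx^3  (order 3).
h: a_k = -1, -1, -5/2, -1, -11/12, -1/15, …
ICs: h(0) = -1, h′(0) = -1, h′′(0) = -5.

f: a_k = -1, -2, -2, -4/3, -2/3, -4/15, …
g: a_k = 0, 1, -1/2, 1/3, -1/4, 1/5, …
L₀ := lclm(L_f,L_g); ord L₀ ≤ 1+2.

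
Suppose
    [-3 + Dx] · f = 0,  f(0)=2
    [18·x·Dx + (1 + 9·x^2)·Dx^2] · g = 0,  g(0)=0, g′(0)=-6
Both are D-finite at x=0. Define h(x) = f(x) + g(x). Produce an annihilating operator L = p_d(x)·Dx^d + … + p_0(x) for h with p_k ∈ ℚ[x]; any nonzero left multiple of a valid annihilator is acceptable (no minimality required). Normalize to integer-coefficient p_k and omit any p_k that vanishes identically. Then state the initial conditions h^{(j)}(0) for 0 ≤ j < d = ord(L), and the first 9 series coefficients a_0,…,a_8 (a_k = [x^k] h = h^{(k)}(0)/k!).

f: a_k = 2, 6, 9, 9, 27/4, 81/20, 81/40, 243/280, 729/2240, …
g: a_k = 0, -6, 0, 18, 0, -486/5, 0, 4374/7, 0, …
h₀=f+g: left-lcm gives L₀, ord ≤ 3.
L = (18 - 108·x - 162·x^2)·Dx + (-9 + 27·x + 27·x^2 - 81·x^3)·Dx^2 + (1 + 3·x + 9·x^2 + 27·x^3)·Dx^3  (order 3).
h: a_k = 2, 0, 9, 27, 27/4, -1863/20, 81/40, 25029/40, 729/2240, …
ICs: h(0) = 2, h′(0) = 0, h′′(0) = 18.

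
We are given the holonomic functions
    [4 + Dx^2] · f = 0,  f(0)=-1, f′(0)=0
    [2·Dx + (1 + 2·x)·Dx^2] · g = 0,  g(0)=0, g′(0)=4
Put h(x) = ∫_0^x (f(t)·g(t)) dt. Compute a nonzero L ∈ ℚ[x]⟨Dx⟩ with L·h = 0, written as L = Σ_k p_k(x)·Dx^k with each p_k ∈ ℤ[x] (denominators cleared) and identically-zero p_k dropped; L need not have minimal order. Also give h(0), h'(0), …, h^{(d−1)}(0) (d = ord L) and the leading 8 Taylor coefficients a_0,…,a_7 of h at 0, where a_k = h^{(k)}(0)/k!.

L = (-48 + 192·x + 1216·x^2 + 2048·x^3 + 1024·x^4)·Dx + (32 + 320·x + 768·x^2 + 512·x^3)·Dx^2 + (160·x + 672·x^2 + 1024·x^3 + 512·x^4)·Dx^3 + (8 + 80·x + 192·x^2 + 128·x^3)·Dx^4 + (3 + 28·x + 92·x^2 + 128·x^3 + 64·x^4)·Dx^5  (order 5).
h: a_k = 0, 0, -2, 4/3, 2/3, 0, -4/5, 8/7, …
ICs: h(0) = 0, h′(0) = 0, h′′(0) = -4, h′′′(0) = 8, h′′′′(0) = 16.

f: a_k = -1, 0, 2, 0, -2/3, 0, 4/45, 0, …
g: a_k = 0, 4, -4, 16/3, -8, 64/5, -64/3, 256/7, …
Sym-product of L_f,L_g gives L₀ (≤ ord 4).
h=∫h₀ ⇒ L = L₀·Dx.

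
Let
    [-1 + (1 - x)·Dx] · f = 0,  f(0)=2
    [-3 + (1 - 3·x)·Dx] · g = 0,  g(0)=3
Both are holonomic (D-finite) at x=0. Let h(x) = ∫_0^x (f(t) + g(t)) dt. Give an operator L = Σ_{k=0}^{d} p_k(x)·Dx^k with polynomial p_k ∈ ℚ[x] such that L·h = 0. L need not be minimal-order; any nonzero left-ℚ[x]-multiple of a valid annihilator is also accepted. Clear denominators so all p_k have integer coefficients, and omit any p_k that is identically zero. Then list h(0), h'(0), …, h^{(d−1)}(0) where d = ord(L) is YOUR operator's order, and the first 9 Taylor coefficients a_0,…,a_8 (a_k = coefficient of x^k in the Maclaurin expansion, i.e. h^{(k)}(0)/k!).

L = -6·Dx + (8 - 12·x)·Dx^2 + (-1 + 4·x - 3·x^2)·Dx^3  (order 3).
h: a_k = 0, 5, 11/2, 29/3, 83/4, 49, 731/6, 2189/7, 6563/8, …
ICs: h(0) = 0, h′(0) = 5, h′′(0) = 11.

f: a_k = 2, 2, 2, 2, 2, 2, 2, 2, 2, …
g: a_k = 3, 9, 27, 81, 243, 729, 2187, 6561, 19683, …
f+g: L₀ = lclm(L_f,L_g), ord ≤ 1+1.
h=∫h₀ ⇒ L = L₀·Dx.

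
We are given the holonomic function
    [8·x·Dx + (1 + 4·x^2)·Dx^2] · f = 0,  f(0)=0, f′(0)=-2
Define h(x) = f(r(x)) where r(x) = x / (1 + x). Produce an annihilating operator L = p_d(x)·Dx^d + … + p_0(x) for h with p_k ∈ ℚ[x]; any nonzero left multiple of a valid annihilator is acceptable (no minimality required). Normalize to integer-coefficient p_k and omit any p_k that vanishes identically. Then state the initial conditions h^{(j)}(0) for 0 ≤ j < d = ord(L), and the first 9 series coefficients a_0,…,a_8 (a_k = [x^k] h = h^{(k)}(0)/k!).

L = (2 + 10·x)·Dx + (1 + 2·x + 5·x^2)·Dx^2  (order 2).
h: a_k = 0, -2, 2, 2/3, -6, 38/5, 22/3, -278/7, 42, …
ICs: h(0) = 0, h′(0) = -2.

f: a_k = 0, -2, 0, 8/3, 0, -32/5, 0, 128/7, 0, …
h₀=f(r): pull back L_f along r ⇒ L₀.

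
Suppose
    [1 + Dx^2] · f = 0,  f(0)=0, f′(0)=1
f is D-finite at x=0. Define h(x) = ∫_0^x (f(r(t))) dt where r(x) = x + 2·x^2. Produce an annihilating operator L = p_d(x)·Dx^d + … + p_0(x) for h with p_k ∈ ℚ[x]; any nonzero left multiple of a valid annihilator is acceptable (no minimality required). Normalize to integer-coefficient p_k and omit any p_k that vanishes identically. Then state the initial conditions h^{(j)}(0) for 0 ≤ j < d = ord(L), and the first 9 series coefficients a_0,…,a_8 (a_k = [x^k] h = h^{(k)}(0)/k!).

f: a_k = 0, 1, 0, -1/6, 0, 1/120, 0, -1/5040, 0, …
L₀ from L_f via x↦r, Dx↦r'^{-1}Dx.
Integrate: L := L₀·Dx.
L = (1 + 12·x + 48·x^2 + 64·x^3)·Dx - 4·Dx^2 + (1 + 4·x)·Dx^3  (order 3).
h: a_k = 0, 0, 1/2, 2/3, -1/24, -1/5, -239/720, -5/28, 1679/40320, …
ICs: h(0) = 0, h′(0) = 0, h′′(0) = 1.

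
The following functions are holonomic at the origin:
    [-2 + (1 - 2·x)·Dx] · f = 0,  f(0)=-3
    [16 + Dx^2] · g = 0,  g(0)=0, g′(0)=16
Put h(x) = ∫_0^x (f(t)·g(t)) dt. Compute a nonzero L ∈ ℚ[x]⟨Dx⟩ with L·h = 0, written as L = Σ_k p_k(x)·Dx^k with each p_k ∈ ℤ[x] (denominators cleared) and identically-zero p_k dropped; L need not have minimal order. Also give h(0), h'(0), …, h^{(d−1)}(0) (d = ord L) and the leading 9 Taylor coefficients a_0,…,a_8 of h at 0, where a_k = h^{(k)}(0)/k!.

L = (-16 + 32·x)·Dx + 4·Dx^2 + (-1 + 2·x)·Dx^3  (order 3).
h: a_k = 0, 0, -24, -32, -16, -128/5, -896/15, -512/5, -18304/105, …
ICs: h(0) = 0, h′(0) = 0, h′′(0) = -48.

f: a_k = -3, -6, -12, -24, -48, -96, -192, -384, -768, …
g: a_k = 0, 16, 0, -128/3, 0, 512/15, 0, -4096/315, 0, …
Sym-product of L_f,L_g gives L₀ (≤ ord 2).
h=∫h₀ ⇒ L = L₀·Dx.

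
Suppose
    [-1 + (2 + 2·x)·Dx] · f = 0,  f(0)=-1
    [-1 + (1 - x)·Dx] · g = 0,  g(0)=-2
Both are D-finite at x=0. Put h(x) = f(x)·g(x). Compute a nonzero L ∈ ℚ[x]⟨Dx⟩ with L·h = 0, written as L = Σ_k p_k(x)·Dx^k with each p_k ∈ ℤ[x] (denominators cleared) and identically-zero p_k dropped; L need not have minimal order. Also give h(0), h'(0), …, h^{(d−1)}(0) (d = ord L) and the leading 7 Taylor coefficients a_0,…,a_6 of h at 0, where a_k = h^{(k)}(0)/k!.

f: a_k = -1, -1/2, 1/8, -1/16, 5/128, -7/256, 21/1024, …
g: a_k = -2, -2, -2, -2, -2, -2, -2, …
L₀ := L_f ⊗_s L_g (sym. prod.), ord ≤ 1.
L = (3 + x) + (-2 + 2·x^2)·Dx  (order 1).
h: a_k = 2, 3, 11/4, 23/8, 179/64, 365/128, 1439/512, …
ICs: h(0) = 2.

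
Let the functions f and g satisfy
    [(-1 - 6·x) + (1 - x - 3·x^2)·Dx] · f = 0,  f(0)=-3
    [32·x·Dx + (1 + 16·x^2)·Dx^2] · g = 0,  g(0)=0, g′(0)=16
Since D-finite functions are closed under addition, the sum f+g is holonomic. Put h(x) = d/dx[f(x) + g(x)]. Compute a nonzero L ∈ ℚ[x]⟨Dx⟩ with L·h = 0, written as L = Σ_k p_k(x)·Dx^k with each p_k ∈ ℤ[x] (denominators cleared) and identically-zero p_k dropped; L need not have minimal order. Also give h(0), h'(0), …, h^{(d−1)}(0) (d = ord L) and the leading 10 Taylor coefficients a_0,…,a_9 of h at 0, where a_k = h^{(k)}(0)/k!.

f: a_k = -3, -3, -12, -21, -57, -120, -291, -651, -1524, -3477, …
g: a_k = 0, 16, 0, -256/3, 0, 4096/5, 0, -65536/7, 0, 1048576/9, …
Sum ⇒ L₀ = lclm(L_f,L_g) in ℚ(x)⟨Dx⟩.
h₀' ⇒ L via d/dx closure of L₀.
L = (-128 + 512·x + 10560·x^2 + 25344·x^3 + 95904·x^4 + 41472·x^6) + (37 + 208·x - 206·x^2 + 1476·x^3 + 24336·x^4 + 66528·x^5 + 6912·x^6 + 41472·x^7)·Dx + (-4 - 21·x - 198·x^2 - 90·x^3 - 1775·x^4 + 4080·x^5 + 6336·x^6 + 2304·x^7 + 6912·x^8)·Dx^2  (order 2).
h: a_k = 13, -24, -319, -228, 3496, -1746, -70093, -12192, 1017283, -80490, …
ICs: h(0) = 13, h′(0) = -24.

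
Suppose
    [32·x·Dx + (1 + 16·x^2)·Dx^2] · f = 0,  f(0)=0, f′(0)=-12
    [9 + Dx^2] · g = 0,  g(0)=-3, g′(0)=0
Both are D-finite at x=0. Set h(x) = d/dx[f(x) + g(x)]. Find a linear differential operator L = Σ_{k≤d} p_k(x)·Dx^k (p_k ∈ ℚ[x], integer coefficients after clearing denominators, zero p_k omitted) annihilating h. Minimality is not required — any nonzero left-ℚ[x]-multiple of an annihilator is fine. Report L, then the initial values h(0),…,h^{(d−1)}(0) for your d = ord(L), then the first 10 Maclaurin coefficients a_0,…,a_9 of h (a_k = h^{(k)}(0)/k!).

f: a_k = 0, -12, 0, 64, 0, -3072/5, 0, 49152/7, 0, -262144/3, …
g: a_k = -3, 0, 27/2, 0, -81/8, 0, 243/80, 0, -2187/4480, 0, …
Weyl lclm of L_f,L_g ⇒ L₀ (ord ≤ 4).
Differentiate: ansatz ord ≤ ord L₀ ⇒ L.
L = (-52704·x + 967680·x^3 + 663552·x^5) + (-207 + 13104·x^2 + 283392·x^4 + 331776·x^6)·Dx + (-5856·x + 107520·x^3 + 73728·x^5)·Dx^2 + (-23 + 1456·x^2 + 31488·x^4 + 36864·x^6)·Dx^3  (order 3).
h: a_k = -12, 27, 192, -81/2, -3072, 729/40, 49152, -2187/560, -786432, 2187/4480, …
ICs: h(0) = -12, h′(0) = 27, h′′(0) = 384.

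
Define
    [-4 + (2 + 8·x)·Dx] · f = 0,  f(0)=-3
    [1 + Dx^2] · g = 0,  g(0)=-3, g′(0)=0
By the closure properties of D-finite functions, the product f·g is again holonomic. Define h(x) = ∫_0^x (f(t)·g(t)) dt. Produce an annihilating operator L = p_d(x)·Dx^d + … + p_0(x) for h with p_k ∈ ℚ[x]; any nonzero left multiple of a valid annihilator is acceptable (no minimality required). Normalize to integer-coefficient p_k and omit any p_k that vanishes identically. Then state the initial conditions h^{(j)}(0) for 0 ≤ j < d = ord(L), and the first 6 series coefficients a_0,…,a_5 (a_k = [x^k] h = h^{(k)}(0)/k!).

f: a_k = -3, -6, 6, -12, 30, -84, …
g: a_k = -3, 0, 3/2, 0, -1/8, 0, …
Sym-product of L_f,L_g gives L₀ (≤ ord 2).
h=∫h₀ ⇒ L = L₀·Dx.
L = (13 + 8·x + 16·x^2)·Dx + (-4 - 16·x)·Dx^2 + (1 + 8·x + 16·x^2)·Dx^3  (order 3).
h: a_k = 0, 9, 9, -15/2, 27/4, -129/8, …
ICs: h(0) = 0, h′(0) = 9, h′′(0) = 18.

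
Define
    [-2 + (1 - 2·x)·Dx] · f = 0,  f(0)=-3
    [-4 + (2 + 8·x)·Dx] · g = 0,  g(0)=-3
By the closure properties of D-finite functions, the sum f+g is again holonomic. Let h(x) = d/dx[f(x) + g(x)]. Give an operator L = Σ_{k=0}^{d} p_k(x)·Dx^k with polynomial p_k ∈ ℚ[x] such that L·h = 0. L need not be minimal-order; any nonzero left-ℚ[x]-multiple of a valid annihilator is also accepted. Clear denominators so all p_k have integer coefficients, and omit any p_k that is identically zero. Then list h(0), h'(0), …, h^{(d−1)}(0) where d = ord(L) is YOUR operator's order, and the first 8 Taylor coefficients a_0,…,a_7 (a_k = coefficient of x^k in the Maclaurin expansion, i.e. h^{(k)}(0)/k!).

L = (-16 - 16·x) + (-2 - 40·x - 56·x^2)·Dx + (1 + 4·x - 4·x^2 - 16·x^3)·Dx^2  (order 2).
h: a_k = -12, -12, -108, -72, -900, 360, -8232, 14448, …
ICs: h(0) = -12, h′(0) = -12.

f: a_k = -3, -6, -12, -24, -48, -96, -192, -384, …
g: a_k = -3, -6, 6, -12, 30, -84, 252, -792, …
h₀=f+g: left-lcm gives L₀, ord ≤ 2.
Derive L from L₀ (diff closure).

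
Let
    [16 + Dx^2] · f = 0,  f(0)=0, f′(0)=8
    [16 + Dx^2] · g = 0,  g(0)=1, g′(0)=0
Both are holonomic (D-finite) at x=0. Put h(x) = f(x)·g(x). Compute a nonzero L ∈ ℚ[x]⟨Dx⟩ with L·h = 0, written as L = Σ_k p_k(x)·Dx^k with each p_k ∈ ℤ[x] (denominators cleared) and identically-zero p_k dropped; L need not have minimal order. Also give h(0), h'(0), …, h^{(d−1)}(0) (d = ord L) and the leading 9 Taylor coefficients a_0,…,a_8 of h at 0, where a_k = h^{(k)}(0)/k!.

f: a_k = 0, 8, 0, -64/3, 0, 256/15, 0, -2048/315, 0, …
g: a_k = 1, 0, -8, 0, 32/3, 0, -256/45, 0, 512/315, …
f·g: L₀ = L_f ⊗_s L_g, ord ≤ 2·2.
L = 64·Dx + Dx^3  (order 3).
h: a_k = 0, 8, 0, -256/3, 0, 4096/15, 0, -131072/315, 0, …
ICs: h(0) = 0, h′(0) = 8, h′′(0) = 0.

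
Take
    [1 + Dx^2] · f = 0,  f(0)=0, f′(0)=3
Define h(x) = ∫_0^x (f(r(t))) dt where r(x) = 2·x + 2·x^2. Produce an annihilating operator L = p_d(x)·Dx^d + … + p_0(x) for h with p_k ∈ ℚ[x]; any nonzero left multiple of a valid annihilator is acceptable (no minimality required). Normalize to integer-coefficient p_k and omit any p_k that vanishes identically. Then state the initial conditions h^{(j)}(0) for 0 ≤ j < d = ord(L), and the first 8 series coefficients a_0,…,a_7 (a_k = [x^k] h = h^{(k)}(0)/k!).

L = (4 + 24·x + 48·x^2 + 32·x^3)·Dx - 2·Dx^2 + (1 + 2·x)·Dx^3  (order 3).
h: a_k = 0, 0, 3, 2, -1, -12/5, -28/15, 0, …
ICs: h(0) = 0, h′(0) = 0, h′′(0) = 6.

f: a_k = 0, 3, 0, -1/2, 0, 1/40, 0, -1/1680, …
f∘r: x↦r, Dx↦Dx/r' in L_f ⇒ L₀.
h=∫h₀ ⇒ L = L₀·Dx.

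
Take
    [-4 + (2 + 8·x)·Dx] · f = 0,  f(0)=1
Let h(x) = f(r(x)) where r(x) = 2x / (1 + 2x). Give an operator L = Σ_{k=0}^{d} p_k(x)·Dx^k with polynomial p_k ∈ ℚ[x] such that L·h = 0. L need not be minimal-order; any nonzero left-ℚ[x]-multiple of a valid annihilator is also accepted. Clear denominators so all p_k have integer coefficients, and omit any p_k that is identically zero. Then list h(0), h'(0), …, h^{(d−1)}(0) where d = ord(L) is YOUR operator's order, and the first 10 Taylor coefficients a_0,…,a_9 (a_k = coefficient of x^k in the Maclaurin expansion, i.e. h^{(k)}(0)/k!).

f: a_k = 1, 2, -2, 4, -10, 28, -84, 264, -858, 2860, …
f∘r: x↦r, Dx↦Dx/r' in L_f ⇒ L₀.
L = -4 + (1 + 12·x + 20·x^2)·Dx  (order 1).
h: a_k = 1, 4, -16, 80, -480, 3264, -24064, 187136, -1510400, 12528640, …
ICs: h(0) = 1.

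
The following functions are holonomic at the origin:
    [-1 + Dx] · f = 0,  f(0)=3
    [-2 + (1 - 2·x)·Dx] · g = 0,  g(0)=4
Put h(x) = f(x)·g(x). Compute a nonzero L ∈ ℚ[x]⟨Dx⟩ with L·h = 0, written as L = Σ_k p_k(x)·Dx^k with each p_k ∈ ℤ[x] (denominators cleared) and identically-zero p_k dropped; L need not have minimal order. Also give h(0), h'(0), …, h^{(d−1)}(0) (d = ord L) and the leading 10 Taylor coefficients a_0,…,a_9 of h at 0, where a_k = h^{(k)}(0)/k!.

f: a_k = 3, 3, 3/2, 1/2, 1/8, 1/40, 1/240, 1/1680, 1/13440, 1/120960, …
g: a_k = 4, 8, 16, 32, 64, 128, 256, 512, 1024, 2048, …
L₀ := L_f ⊗_s L_g (sym. prod.), ord ≤ 1.
L = (3 - 2·x) + (-1 + 2·x)·Dx  (order 1).
h: a_k = 12, 36, 78, 158, 633/2, 6331/10, 75973/60, 354541/140, 17017969/3360, 306323443/30240, …
ICs: h(0) = 12.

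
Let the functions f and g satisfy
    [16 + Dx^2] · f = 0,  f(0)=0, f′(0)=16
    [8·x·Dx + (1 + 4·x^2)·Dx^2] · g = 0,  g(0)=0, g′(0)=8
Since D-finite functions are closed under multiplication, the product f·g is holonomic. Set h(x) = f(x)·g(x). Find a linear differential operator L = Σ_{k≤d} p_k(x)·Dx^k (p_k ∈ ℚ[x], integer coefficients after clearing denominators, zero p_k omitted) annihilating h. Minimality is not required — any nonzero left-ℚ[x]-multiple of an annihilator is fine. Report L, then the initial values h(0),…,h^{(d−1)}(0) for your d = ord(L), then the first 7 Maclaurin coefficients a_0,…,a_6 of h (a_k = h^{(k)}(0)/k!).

L = (2560 + 29696·x^2 + 118784·x^4 + 262144·x^6 + 262144·x^8) + (1536·x + 14336·x^3 + 49152·x^5 + 65536·x^7)·Dx + (240 + 3008·x^2 + 13824·x^4 + 32768·x^6 + 32768·x^8)·Dx^2 + (96·x + 896·x^3 + 3072·x^5 + 4096·x^7)·Dx^3 + (5 + 72·x^2 + 400·x^4 + 1024·x^6 + 1024·x^8)·Dx^4  (order 4).
h: a_k = 0, 0, 128, 0, -512, 0, 10240/9, …
ICs: h(0) = 0, h′(0) = 0, h′′(0) = 256, h′′′(0) = 0.

f: a_k = 0, 16, 0, -128/3, 0, 512/15, 0, …
g: a_k = 0, 8, 0, -32/3, 0, 128/5, 0, …
f·g: L₀ = L_f ⊗_s L_g, ord ≤ 2·2.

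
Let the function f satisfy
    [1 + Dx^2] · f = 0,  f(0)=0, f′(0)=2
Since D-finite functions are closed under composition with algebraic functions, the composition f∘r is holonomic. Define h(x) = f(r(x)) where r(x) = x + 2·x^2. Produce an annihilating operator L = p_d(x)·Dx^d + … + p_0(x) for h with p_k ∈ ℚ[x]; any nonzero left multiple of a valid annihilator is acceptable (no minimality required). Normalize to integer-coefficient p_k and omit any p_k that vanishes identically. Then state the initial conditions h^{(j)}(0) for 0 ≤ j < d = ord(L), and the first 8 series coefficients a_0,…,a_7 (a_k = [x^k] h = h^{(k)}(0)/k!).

L = (1 + 12·x + 48·x^2 + 64·x^3) - 4·Dx + (1 + 4·x)·Dx^2  (order 2).
h: a_k = 0, 2, 4, -1/3, -2, -239/60, -5/2, 1679/2520, …
ICs: h(0) = 0, h′(0) = 2.

f: a_k = 0, 2, 0, -1/3, 0, 1/60, 0, -1/2520, …
Substitute x→r, Dx→(1/r')Dx; clear ⇒ L₀.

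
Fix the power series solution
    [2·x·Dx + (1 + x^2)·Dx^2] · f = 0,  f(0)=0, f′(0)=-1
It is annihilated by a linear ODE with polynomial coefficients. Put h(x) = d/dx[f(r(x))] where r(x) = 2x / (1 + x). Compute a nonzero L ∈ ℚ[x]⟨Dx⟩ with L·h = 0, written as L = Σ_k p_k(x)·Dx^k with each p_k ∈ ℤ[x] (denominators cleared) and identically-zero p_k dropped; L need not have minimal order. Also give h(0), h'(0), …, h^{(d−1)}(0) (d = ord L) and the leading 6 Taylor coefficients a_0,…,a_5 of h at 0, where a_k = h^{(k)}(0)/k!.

f: a_k = 0, -1, 0, 1/3, 0, -1/5, …
Substitute x→r, Dx→(1/r')Dx; clear ⇒ L₀.
h=h₀': d/dx-closure on L₀ ⇒ L.
L = (2 + 10·x) + (1 + 2·x + 5·x^2)·Dx  (order 1).
h: a_k = -2, 4, 2, -24, 38, 44, …
ICs: h(0) = -2.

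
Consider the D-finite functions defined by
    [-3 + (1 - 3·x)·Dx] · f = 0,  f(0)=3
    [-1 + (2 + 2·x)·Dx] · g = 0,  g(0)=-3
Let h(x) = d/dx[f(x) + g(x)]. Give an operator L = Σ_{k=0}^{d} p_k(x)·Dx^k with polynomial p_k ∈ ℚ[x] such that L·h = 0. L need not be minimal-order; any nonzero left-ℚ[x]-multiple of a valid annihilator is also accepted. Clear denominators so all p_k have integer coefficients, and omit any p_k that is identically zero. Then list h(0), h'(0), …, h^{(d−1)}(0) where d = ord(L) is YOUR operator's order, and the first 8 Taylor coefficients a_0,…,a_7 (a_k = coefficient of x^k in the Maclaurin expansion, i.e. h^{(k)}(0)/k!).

f: a_k = 3, 9, 27, 81, 243, 729, 2187, 6561, …
g: a_k = -3, -3/2, 3/8, -3/16, 15/128, -21/256, 63/1024, -99/2048, …
f+g: L₀ = lclm(L_f,L_g), ord ≤ 1+1.
h=h₀': d/dx-closure on L₀ ⇒ L.
L = (-126 - 54·x) + (-213 - 450·x - 189·x^2)·Dx + (26 - 34·x - 114·x^2 - 54·x^3)·Dx^2  (order 2).
h: a_k = 15/2, 219/4, 3879/16, 31119/32, 933015/256, 6718653/512, 94057803/2048, 644973831/4096, …
ICs: h(0) = 15/2, h′(0) = 219/4.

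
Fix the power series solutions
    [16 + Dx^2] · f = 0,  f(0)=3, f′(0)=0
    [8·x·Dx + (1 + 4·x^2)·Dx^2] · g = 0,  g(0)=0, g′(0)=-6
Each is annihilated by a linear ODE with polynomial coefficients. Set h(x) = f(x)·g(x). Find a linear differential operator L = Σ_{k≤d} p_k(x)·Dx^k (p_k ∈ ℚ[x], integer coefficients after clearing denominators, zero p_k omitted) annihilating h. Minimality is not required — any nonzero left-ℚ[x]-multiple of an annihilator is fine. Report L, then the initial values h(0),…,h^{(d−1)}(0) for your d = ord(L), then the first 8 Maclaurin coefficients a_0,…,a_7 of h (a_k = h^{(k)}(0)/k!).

f: a_k = 3, 0, -24, 0, 32, 0, -256/15, 0, …
g: a_k = 0, -6, 0, 8, 0, -96/5, 0, 384/7, …
f·g: L₀ = L_f ⊗_s L_g, ord ≤ 2·2.
L = (2560 + 29696·x^2 + 118784·x^4 + 262144·x^6 + 262144·x^8) + (1536·x + 14336·x^3 + 49152·x^5 + 65536·x^7)·Dx + (240 + 3008·x^2 + 13824·x^4 + 32768·x^6 + 32768·x^8)·Dx^2 + (96·x + 896·x^3 + 3072·x^5 + 4096·x^7)·Dx^3 + (5 + 72·x^2 + 400·x^4 + 1024·x^6 + 1024·x^8)·Dx^4  (order 4).
h: a_k = 0, -18, 0, 168, 0, -2208/5, 0, 34432/35, …
ICs: h(0) = 0, h′(0) = -18, h′′(0) = 0, h′′′(0) = 1008.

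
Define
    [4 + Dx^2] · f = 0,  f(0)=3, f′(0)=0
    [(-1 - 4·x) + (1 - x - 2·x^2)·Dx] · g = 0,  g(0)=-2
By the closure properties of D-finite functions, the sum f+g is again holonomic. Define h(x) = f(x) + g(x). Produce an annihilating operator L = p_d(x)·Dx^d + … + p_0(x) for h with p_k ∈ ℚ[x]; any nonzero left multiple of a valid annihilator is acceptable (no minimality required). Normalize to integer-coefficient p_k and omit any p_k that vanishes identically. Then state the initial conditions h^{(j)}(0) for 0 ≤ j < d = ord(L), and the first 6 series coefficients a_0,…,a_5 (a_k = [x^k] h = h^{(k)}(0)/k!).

f: a_k = 3, 0, -6, 0, 2, 0, …
g: a_k = -2, -2, -6, -10, -22, -42, …
h₀=f+g: left-lcm gives L₀, ord ≤ 3.
L = (-68 - 304·x - 200·x^2 - 320·x^3 - 160·x^4 - 128·x^5) + (20 - 12·x - 24·x^2 - 8·x^3 - 48·x^4 - 96·x^5 - 64·x^6)·Dx + (-17 - 76·x - 50·x^2 - 80·x^3 - 40·x^4 - 32·x^5)·Dx^2 + (5 - 3·x - 6·x^2 - 2·x^3 - 12·x^4 - 24·x^5 - 16·x^6)·Dx^3  (order 3).
h: a_k = 1, -2, -12, -10, -20, -42, …
ICs: h(0) = 1, h′(0) = -2, h′′(0) = -24.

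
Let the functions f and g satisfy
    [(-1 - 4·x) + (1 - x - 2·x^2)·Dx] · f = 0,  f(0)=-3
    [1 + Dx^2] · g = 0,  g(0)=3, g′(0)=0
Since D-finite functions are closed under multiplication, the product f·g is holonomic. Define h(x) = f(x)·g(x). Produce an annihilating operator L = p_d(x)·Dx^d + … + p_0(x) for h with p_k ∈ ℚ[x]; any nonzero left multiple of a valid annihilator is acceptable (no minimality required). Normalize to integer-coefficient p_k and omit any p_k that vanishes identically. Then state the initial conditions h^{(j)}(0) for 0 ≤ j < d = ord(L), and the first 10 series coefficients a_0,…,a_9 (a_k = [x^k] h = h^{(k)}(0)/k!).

L = (3 + x + 2·x^2) + (2 + 8·x)·Dx + (-1 + x + 2·x^2)·Dx^2  (order 2).
h: a_k = -9, -9, -45/2, -81/2, -687/8, -1335/8, -27089/80, -53789/80, -6046153/4480, -12070521/4480, …
ICs: h(0) = -9, h′(0) = -9.

f: a_k = -3, -3, -9, -15, -33, -63, -129, -255, -513, -1023, …
g: a_k = 3, 0, -3/2, 0, 1/8, 0, -1/240, 0, 1/13440, 0, …
Sym-product of L_f,L_g gives L₀ (≤ ord 2).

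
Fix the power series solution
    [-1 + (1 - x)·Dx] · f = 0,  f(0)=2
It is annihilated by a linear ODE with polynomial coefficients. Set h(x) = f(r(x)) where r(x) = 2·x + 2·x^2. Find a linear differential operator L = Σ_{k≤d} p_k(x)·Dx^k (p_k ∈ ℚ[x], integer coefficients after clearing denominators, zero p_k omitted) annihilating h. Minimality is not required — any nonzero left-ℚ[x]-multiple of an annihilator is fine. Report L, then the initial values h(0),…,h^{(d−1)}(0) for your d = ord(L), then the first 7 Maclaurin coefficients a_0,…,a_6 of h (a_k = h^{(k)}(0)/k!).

L = (2 + 4·x) + (-1 + 2·x + 2·x^2)·Dx  (order 1).
h: a_k = 2, 4, 12, 32, 88, 240, 656, …
ICs: h(0) = 2.

f: a_k = 2, 2, 2, 2, 2, 2, 2, …
f∘r: x↦r, Dx↦Dx/r' in L_f ⇒ L₀.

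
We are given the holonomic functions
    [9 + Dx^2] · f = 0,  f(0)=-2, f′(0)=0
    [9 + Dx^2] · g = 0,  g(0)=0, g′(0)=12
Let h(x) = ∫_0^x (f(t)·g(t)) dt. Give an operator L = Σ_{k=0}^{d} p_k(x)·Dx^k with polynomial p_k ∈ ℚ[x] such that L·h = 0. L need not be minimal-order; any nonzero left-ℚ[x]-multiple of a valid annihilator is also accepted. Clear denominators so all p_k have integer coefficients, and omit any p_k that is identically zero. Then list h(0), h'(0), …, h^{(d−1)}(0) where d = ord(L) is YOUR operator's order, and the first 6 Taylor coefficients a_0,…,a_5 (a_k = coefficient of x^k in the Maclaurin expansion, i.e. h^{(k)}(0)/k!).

L = 36·Dx^2 + Dx^4  (order 4).
h: a_k = 0, 0, -12, 0, 36, 0, …
ICs: h(0) = 0, h′(0) = 0, h′′(0) = -24, h′′′(0) = 0.

f: a_k = -2, 0, 9, 0, -27/4, 0, …
g: a_k = 0, 12, 0, -18, 0, 81/10, …
Product ⇒ symmetric product L₀, ord ≤ 4.
h=∫h₀ ⇒ L = L₀·Dx.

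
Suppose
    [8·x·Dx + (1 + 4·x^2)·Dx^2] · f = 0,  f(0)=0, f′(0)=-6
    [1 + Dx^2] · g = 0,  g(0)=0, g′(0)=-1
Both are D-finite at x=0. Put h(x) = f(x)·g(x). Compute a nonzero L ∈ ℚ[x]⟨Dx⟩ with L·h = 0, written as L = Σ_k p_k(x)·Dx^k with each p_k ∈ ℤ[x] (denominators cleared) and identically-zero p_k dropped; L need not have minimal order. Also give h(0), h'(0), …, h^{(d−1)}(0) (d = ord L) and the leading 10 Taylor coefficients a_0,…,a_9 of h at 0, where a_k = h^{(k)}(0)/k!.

f: a_k = 0, -6, 0, 8, 0, -96/5, 0, 384/7, 0, -512/3, …
g: a_k = 0, -1, 0, 1/6, 0, -1/120, 0, 1/5040, 0, -1/362880, …
L₀ := L_f ⊗_s L_g (sym. prod.), ord ≤ 4.
L = (85 + 944·x^2 + 416·x^4 + 256·x^6 + 256·x^8) + (144·x + 704·x^3 + 768·x^5 + 1024·x^7)·Dx + (90 + 992·x^2 + 576·x^4 + 512·x^6 + 512·x^8)·Dx^2 + (144·x + 704·x^3 + 768·x^5 + 1024·x^7)·Dx^3 + (5 + 48·x^2 + 160·x^4 + 256·x^6 + 256·x^8)·Dx^4  (order 4).
h: a_k = 0, 0, 6, 0, -9, 0, 247/12, 0, -465/8, 0, …
ICs: h(0) = 0, h′(0) = 0, h′′(0) = 12, h′′′(0) = 0.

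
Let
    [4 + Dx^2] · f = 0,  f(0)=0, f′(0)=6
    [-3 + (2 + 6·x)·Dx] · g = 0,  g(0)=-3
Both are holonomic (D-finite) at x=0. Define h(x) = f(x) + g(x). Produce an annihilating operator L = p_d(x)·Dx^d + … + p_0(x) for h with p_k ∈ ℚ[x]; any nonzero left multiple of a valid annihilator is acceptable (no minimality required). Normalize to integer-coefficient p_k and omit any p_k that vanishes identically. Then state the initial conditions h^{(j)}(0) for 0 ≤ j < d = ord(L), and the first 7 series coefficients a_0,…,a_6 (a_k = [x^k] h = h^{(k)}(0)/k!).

f: a_k = 0, 6, 0, -4, 0, 4/5, 0, …
g: a_k = -3, -9/2, 27/8, -81/16, 1215/128, -5103/256, 45927/1024, …
h₀=f+g: left-lcm gives L₀, ord ≤ 3.
L = (-516 - 1152·x - 1728·x^2) + (56 + 936·x + 3456·x^2 + 3456·x^3)·Dx + (-129 - 288·x - 432·x^2)·Dx^2 + (14 + 234·x + 864·x^2 + 864·x^3)·Dx^3  (order 3).
h: a_k = -3, 3/2, 27/8, -145/16, 1215/128, -24491/1280, 45927/1024, …
ICs: h(0) = -3, h′(0) = 3/2, h′′(0) = 27/4.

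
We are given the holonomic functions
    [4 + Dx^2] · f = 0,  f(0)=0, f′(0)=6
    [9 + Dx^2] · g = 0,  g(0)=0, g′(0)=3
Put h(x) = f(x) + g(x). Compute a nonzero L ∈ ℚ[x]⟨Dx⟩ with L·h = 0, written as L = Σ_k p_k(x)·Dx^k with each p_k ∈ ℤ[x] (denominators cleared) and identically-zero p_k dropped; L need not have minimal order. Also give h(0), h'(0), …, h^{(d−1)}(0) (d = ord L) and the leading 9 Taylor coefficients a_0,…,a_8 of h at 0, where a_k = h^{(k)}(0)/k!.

f: a_k = 0, 6, 0, -4, 0, 4/5, 0, -8/105, 0, …
g: a_k = 0, 3, 0, -9/2, 0, 81/40, 0, -243/560, 0, …
f+g: L₀ = lclm(L_f,L_g), ord ≤ 2+2.
L = 36 + 13·Dx^2 + Dx^4  (order 4).
h: a_k = 0, 9, 0, -17/2, 0, 113/40, 0, -857/1680, 0, …
ICs: h(0) = 0, h′(0) = 9, h′′(0) = 0, h′′′(0) = -51.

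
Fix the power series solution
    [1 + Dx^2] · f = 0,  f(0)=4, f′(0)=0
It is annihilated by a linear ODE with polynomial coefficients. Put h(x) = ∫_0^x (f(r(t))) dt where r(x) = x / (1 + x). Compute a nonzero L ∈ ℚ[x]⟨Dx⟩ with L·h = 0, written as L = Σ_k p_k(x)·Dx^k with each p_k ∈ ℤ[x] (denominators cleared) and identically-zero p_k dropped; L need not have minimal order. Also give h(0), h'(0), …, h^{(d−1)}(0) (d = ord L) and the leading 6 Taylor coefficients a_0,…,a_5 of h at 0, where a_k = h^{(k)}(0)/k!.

L = Dx + (2 + 6·x + 6·x^2 + 2·x^3)·Dx^2 + (1 + 4·x + 6·x^2 + 4·x^3 + x^4)·Dx^3  (order 3).
h: a_k = 0, 4, 0, -2/3, 1, -7/6, …
ICs: h(0) = 0, h′(0) = 4, h′′(0) = 0.

f: a_k = 4, 0, -2, 0, 1/6, 0, …
Substitute x→r, Dx→(1/r')Dx; clear ⇒ L₀.
Integrate: L := L₀·Dx.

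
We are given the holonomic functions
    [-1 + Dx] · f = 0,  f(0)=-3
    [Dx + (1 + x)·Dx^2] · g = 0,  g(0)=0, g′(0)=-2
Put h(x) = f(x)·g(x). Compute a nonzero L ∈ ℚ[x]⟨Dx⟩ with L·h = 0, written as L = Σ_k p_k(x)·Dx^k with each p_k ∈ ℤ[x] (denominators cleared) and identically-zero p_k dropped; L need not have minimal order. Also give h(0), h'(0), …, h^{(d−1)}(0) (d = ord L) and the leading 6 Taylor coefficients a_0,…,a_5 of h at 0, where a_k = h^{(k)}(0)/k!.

L = x + (-1 - 2·x)·Dx + (1 + x)·Dx^2  (order 2).
h: a_k = 0, 6, 3, 2, 0, 9/20, …
ICs: h(0) = 0, h′(0) = 6.

f: a_k = -3, -3, -3/2, -1/2, -1/8, -1/40, …
g: a_k = 0, -2, 1, -2/3, 1/2, -2/5, …
f·g: L₀ = L_f ⊗_s L_g, ord ≤ 1·2.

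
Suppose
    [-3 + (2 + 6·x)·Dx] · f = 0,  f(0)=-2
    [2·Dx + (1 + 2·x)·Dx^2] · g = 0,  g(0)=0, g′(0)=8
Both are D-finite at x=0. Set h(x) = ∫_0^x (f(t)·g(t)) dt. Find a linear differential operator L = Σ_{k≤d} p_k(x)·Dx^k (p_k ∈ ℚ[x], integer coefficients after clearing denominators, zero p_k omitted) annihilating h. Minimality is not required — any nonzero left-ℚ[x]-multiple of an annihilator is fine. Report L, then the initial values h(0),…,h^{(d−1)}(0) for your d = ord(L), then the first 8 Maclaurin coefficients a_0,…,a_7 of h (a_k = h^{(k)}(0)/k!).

f: a_k = -2, -3, 9/4, -27/8, 405/64, -1701/128, 15309/512, -72171/1024, …
g: a_k = 0, 8, -8, 32/3, -16, 128/5, -128/3, 512/7, …
f·g: L₀ = L_f ⊗_s L_g, ord ≤ 1·2.
h=∫h₀ ⇒ L = L₀·Dx.
L = (15 + 18·x)·Dx + (-4 - 12·x)·Dx^2 + (4 + 32·x + 84·x^2 + 72·x^3)·Dx^3  (order 3).
h: a_k = 0, 0, -8, -8/3, 31/6, -9, 3937/240, -52897/1680, …
ICs: h(0) = 0, h′(0) = 0, h′′(0) = -16.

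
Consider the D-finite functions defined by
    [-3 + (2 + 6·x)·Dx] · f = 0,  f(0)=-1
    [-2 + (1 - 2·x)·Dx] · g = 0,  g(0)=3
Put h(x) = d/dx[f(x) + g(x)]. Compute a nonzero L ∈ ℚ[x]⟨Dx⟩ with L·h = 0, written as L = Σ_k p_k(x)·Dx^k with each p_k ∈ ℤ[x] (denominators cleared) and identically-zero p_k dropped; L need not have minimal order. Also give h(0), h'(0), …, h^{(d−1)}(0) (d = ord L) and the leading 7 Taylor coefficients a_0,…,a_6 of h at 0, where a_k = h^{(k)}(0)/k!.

f: a_k = -1, -3/2, 9/8, -27/16, 405/128, -1701/256, 15309/1024, …
g: a_k = 3, 6, 12, 24, 48, 96, 192, …
Weyl lclm of L_f,L_g ⇒ L₀ (ord ≤ 2).
h=h₀': d/dx-closure on L₀ ⇒ L.
L = (-252 - 216·x) + (-69 - 684·x - 756·x^2)·Dx + (22 + 58·x - 96·x^2 - 216·x^3)·Dx^2  (order 2).
h: a_k = 9/2, 105/4, 1071/16, 6549/32, 114375/256, 635751/512, 4999827/2048, …
ICs: h(0) = 9/2, h′(0) = 105/4.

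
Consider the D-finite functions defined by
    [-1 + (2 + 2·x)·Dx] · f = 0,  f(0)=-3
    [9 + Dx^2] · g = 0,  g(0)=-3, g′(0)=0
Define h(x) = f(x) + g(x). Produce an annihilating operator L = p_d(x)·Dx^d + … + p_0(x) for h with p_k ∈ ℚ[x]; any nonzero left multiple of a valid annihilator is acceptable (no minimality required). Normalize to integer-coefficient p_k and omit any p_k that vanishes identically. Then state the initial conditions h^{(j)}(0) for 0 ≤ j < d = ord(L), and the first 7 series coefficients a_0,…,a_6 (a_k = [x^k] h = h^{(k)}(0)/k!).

L = (-351 - 648·x - 324·x^2) + (630 + 1926·x + 1944·x^2 + 648·x^3)·Dx + (-39 - 72·x - 36·x^2)·Dx^2 + (70 + 214·x + 216·x^2 + 72·x^3)·Dx^3  (order 3).
h: a_k = -6, -3/2, 111/8, -3/16, -1281/128, -21/256, 15867/5120, …
ICs: h(0) = -6, h′(0) = -3/2, h′′(0) = 111/4.

f: a_k = -3, -3/2, 3/8, -3/16, 15/128, -21/256, 63/1024, …
g: a_k = -3, 0, 27/2, 0, -81/8, 0, 243/80, …
f+g: L₀ = lclm(L_f,L_g), ord ≤ 1+2.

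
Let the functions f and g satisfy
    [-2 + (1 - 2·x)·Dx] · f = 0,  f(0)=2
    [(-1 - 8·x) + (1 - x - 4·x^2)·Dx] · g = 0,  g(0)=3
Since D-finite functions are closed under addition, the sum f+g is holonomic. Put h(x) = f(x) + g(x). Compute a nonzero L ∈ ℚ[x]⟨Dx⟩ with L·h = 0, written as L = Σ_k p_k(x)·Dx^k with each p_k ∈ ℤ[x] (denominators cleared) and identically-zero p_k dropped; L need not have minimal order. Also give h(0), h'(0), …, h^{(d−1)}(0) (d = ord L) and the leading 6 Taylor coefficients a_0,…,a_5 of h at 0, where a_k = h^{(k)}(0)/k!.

L = (12 - 48·x + 192·x^2 - 128·x^3) + (-2 - 96·x^2 + 352·x^3 - 256·x^4)·Dx + (-1 + 11·x - 30·x^2 + 80·x^4 - 64·x^5)·Dx^2  (order 2).
h: a_k = 5, 7, 23, 43, 119, 259, …
ICs: h(0) = 5, h′(0) = 7.

f: a_k = 2, 4, 8, 16, 32, 64, …
g: a_k = 3, 3, 15, 27, 87, 195, …
h₀=f+g: left-lcm gives L₀, ord ≤ 2.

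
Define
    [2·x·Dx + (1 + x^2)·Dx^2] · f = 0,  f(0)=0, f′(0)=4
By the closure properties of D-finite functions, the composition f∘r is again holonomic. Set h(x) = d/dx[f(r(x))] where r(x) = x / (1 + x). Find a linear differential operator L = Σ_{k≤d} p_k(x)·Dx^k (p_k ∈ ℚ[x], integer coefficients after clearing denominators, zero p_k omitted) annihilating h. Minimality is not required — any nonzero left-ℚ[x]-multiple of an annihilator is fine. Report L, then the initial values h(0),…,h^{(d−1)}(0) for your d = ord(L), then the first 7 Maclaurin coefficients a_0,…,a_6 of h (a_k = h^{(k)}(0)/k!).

f: a_k = 0, 4, 0, -4/3, 0, 4/5, 0, …
Substitute x→r, Dx→(1/r')Dx; clear ⇒ L₀.
h₀' ⇒ L via d/dx closure of L₀.
L = (2 + 4·x) + (1 + 2·x + 2·x^2)·Dx  (order 1).
h: a_k = 4, -8, 8, 0, -16, 32, -32, …
ICs: h(0) = 4.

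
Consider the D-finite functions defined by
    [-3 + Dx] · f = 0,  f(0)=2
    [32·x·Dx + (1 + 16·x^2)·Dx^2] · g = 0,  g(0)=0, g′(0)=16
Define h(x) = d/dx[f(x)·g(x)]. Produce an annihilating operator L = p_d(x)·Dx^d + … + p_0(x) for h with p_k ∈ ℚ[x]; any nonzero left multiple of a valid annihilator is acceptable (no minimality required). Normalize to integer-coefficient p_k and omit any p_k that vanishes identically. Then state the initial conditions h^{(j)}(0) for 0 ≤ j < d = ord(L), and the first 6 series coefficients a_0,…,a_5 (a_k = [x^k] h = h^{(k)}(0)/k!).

L = (-69 - 576·x + 5472·x^2 - 9216·x^3 + 6912·x^4) + (14 + 288·x - 2112·x^2 + 4608·x^3 - 4608·x^4)·Dx + (3 - 32·x + 96·x^2 - 512·x^3 + 768·x^4)·Dx^2  (order 2).
h: a_k = 32, 192, -80, -1472, 4892, 25272, …
ICs: h(0) = 32, h′(0) = 192.

f: a_k = 2, 6, 9, 9, 27/4, 81/20, …
g: a_k = 0, 16, 0, -256/3, 0, 4096/5, …
h₀=f·g: eliminate ⇒ L₀, order ≤ 1·2.
h=h₀': d/dx-closure on L₀ ⇒ L.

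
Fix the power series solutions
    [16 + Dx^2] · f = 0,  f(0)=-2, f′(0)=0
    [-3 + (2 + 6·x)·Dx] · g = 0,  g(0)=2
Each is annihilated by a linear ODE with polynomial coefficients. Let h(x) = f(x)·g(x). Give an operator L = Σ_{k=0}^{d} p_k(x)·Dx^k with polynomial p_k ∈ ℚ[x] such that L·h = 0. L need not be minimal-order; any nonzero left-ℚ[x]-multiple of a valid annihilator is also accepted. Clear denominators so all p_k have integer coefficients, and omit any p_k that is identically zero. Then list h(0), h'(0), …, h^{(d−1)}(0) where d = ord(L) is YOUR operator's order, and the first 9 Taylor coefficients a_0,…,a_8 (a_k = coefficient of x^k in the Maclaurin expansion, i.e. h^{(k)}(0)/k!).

L = (91 + 384·x + 576·x^2) + (-12 - 36·x)·Dx + (4 + 24·x + 36·x^2)·Dx^2  (order 2).
h: a_k = -4, -6, 73/2, 165/4, -6337/96, -2341/64, 337609/11520, 259579/7680, -82369729/2580480, …
ICs: h(0) = -4, h′(0) = -6.

f: a_k = -2, 0, 16, 0, -64/3, 0, 512/45, 0, -1024/315, …
g: a_k = 2, 3, -9/4, 27/8, -405/64, 1701/128, -15309/512, 72171/1024, -2814669/16384, …
Product ⇒ symmetric product L₀, ord ≤ 2.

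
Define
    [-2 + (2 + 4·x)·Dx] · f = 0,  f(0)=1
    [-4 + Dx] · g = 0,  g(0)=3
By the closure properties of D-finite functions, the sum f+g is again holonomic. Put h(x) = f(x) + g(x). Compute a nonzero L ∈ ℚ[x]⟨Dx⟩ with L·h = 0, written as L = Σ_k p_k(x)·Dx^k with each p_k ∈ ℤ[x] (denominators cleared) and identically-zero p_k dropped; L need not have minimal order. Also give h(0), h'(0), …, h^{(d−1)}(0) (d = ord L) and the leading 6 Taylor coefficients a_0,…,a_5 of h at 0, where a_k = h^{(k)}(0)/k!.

f: a_k = 1, 1, -1/2, 1/2, -5/8, 7/8, …
g: a_k = 3, 12, 24, 32, 32, 128/5, …
Weyl lclm of L_f,L_g ⇒ L₀ (ord ≤ 2).
L = (20 + 32·x) + (-17 - 64·x - 64·x^2)·Dx + (3 + 14·x + 16·x^2)·Dx^2  (order 2).
h: a_k = 4, 13, 47/2, 65/2, 251/8, 1059/40, …
ICs: h(0) = 4, h′(0) = 13.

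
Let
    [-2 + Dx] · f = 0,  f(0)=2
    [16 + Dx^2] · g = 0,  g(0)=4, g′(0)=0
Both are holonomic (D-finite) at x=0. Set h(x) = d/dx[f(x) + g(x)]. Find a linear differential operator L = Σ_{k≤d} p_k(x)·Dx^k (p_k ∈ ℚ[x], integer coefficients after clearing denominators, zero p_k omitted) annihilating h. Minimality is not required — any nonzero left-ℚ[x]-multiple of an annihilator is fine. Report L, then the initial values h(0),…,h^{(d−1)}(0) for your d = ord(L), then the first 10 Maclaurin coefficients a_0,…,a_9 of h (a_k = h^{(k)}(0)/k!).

L = 32 - 16·Dx + 2·Dx^2 - Dx^3  (order 3).
h: a_k = 4, -56, 8, 176, 8/3, -2032/15, 16/45, 1824/35, 8/315, -32752/2835, …
ICs: h(0) = 4, h′(0) = -56, h′′(0) = 16.

f: a_k = 2, 4, 4, 8/3, 4/3, 8/15, 8/45, 16/315, 4/315, 8/2835, …
g: a_k = 4, 0, -32, 0, 128/3, 0, -1024/45, 0, 2048/315, 0, …
Sum ⇒ L₀ = lclm(L_f,L_g) in ℚ(x)⟨Dx⟩.
h₀' ⇒ L via d/dx closure of L₀.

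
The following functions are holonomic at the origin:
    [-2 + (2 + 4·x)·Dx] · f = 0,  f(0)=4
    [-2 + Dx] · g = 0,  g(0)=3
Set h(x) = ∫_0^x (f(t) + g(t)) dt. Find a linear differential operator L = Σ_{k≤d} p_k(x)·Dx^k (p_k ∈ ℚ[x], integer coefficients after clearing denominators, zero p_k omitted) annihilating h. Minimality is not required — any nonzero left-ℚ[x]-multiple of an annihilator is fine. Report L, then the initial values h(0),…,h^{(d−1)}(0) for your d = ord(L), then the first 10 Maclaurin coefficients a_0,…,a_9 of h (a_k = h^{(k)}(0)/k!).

L = (6 + 8·x)·Dx + (-5 - 16·x - 16·x^2)·Dx^2 + (1 + 6·x + 8·x^2)·Dx^3  (order 3).
h: a_k = 0, 7, 5, 4/3, 3/2, -1/10, 43/60, -299/420, 3497/3360, -44981/30240, …
ICs: h(0) = 0, h′(0) = 7, h′′(0) = 10.

f: a_k = 4, 4, -2, 2, -5/2, 7/2, -21/4, 33/4, -429/32, 715/32, …
g: a_k = 3, 6, 6, 4, 2, 4/5, 4/15, 8/105, 2/105, 4/945, …
Weyl lclm of L_f,L_g ⇒ L₀ (ord ≤ 2).
Integrate: L := L₀·Dx.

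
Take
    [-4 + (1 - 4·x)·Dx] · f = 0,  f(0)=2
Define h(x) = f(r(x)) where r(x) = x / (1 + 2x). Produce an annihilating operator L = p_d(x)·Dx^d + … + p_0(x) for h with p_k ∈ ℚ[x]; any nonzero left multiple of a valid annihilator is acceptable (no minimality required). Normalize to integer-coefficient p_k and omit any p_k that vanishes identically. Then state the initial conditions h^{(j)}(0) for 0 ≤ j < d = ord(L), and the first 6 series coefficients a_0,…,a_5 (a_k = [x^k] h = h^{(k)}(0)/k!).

L = 4 + (-1 + 4·x^2)·Dx  (order 1).
h: a_k = 2, 8, 16, 32, 64, 128, …
ICs: h(0) = 2.

f: a_k = 2, 8, 32, 128, 512, 2048, …
L₀ from L_f via x↦r, Dx↦r'^{-1}Dx.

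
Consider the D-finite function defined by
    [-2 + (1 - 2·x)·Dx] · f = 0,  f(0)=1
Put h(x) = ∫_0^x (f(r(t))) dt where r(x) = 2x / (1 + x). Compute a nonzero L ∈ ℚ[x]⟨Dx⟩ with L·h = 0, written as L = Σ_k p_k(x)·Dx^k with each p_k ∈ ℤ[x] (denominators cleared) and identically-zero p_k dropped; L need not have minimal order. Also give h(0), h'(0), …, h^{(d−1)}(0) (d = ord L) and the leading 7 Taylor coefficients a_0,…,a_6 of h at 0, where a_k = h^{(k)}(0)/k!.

f: a_k = 1, 2, 4, 8, 16, 32, 64, …
Change of var in L_f (x↦r) gives L₀.
Integrate: L := L₀·Dx.
L = 4·Dx + (-1 + 2·x + 3·x^2)·Dx^2  (order 2).
h: a_k = 0, 1, 2, 4, 9, 108/5, 54, …
ICs: h(0) = 0, h′(0) = 1.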